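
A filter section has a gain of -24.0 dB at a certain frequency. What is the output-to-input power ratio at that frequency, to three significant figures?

0.00398

Power ratio = 10^(dB/10).
10^(-24.0/10) = 10^(-2.400) = 0.00398.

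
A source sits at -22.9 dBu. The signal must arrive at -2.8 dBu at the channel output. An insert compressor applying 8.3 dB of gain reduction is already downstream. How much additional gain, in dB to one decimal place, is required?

The required make-up gain is the shortfall in the dB sum.
G = -2.8 − (-22.9) + 8.3 = 28.4 dB.

28.4 dB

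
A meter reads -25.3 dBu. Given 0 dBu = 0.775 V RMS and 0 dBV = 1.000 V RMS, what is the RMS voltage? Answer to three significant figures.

0.0421 V

V = 0.775 V × 10^(-25.3/20).
= 0.775 × 0.05433 = 0.0421 V.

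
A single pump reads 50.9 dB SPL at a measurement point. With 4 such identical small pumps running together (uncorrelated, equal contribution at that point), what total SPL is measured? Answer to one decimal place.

4 equal incoherent sources raise the level by 10·log₁₀(4) = 6.02 dB.
L_total = 50.9 + 6.02 = 56.9 dB SPL.

56.9 dB SPL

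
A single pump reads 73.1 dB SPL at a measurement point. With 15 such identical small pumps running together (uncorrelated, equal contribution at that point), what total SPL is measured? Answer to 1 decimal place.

84.9 dB SPL

15 equal incoherent sources raise the level by 10·log₁₀(15) = 11.76 dB.
L_total = 73.1 + 11.76 = 84.9 dB SPL.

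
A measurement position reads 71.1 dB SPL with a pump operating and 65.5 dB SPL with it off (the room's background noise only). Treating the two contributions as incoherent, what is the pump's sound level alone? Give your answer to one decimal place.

69.7 dB SPL

Subtract intensities: L_src = 10·log₁₀(10^(L_total/10) − 10^(L_bg/10)).
L_src = 10·log₁₀(10^(71.1/10) − 10^(65.5/10)) = 10·log₁₀(9334000) = 69.7 dB SPL.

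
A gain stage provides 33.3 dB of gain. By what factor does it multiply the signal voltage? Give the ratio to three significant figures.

46.2

Voltage ratio = 10^(dB/20).
10^(33.3/20) = 10^(1.665) = 46.2.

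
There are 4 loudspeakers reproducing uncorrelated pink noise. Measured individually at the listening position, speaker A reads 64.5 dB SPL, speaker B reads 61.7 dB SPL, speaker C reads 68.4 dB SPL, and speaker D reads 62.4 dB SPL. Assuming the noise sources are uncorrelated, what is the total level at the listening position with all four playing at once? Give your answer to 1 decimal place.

71.1 dB SPL

Uncorrelated sources add in intensity (power), not in dB.
L_total = 10·log₁₀(10^(64.5/10) + 10^(61.7/10) + 10^(68.4/10) + 10^(62.4/10)) = 10·log₁₀(12950000) = 71.1 dB SPL.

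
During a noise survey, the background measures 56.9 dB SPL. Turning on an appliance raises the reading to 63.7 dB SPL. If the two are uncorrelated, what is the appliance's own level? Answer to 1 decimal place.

Background correction is a power subtraction:
L_src = 10·log₁₀(10^(63.7/10) − 10^(56.9/10)) = 10·log₁₀(1854000) = 62.7 dB SPL.

62.7 dB SPL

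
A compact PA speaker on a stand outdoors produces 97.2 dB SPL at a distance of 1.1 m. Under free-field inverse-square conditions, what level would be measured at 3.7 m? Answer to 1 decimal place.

Inverse-square spreading gives ΔL = −20·log₁₀(d₂/d₁).
ΔL = −20·log₁₀(3.7/1.1) = -10.54 dB, so L₂ = 97.2 + (-10.54) = 86.7 dB SPL.

86.7 dB SPL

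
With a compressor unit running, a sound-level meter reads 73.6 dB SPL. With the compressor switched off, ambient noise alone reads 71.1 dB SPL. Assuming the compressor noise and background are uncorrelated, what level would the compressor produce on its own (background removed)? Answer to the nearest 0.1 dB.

70.0 dB SPL

Background correction is a power subtraction:
L_src = 10·log₁₀(10^(73.6/10) − 10^(71.1/10)) = 10·log₁₀(10030000) = 70.0 dB SPL.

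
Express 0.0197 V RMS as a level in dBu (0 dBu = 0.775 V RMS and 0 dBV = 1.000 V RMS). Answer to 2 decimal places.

-31.90 dBu

dBu = 20·log₁₀(V / 0.775 V).
20·log₁₀(0.0197/0.775) = -31.90 dBu.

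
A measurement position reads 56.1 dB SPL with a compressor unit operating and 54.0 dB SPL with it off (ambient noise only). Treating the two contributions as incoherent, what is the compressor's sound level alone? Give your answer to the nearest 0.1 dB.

Background correction is a power subtraction:
L_src = 10·log₁₀(10^(56.1/10) − 10^(54.0/10)) = 10·log₁₀(156200) = 51.9 dB SPL.

51.9 dB SPL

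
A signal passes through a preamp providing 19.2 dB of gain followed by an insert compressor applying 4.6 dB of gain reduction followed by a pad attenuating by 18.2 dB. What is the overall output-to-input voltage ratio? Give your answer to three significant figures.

Net gain = 19.2 + (−4.6) + (−18.2) = -3.6 dB.
Voltage ratio = 10^(-3.6/20) = 0.661.

0.661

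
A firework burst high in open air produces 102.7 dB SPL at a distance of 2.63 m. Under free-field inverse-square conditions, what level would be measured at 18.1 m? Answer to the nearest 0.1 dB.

For a point source in a free field, ΔL = −20·log₁₀(d₂/d₁).
ΔL = −20·log₁₀(18.1/2.63) = -16.75 dB, so L₂ = 102.7 + (-16.75) = 85.9 dB SPL.

85.9 dB SPL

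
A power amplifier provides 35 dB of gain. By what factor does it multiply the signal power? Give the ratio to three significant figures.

3160

Power ratio = 10^(dB/10).
10^(35/10) = 10^(3.500) = 3160.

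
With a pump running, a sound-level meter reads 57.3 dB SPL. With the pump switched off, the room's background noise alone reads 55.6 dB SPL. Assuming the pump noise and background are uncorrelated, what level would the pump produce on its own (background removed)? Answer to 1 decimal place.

52.4 dB SPL

Subtract intensities: L_src = 10·log₁₀(10^(L_total/10) − 10^(L_bg/10)).
L_src = 10·log₁₀(10^(57.3/10) − 10^(55.6/10)) = 10·log₁₀(174000) = 52.4 dB SPL.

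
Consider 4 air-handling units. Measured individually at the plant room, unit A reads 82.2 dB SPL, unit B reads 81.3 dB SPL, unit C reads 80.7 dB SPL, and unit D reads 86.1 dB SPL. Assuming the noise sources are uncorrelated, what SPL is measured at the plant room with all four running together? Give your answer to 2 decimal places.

89.17 dB SPL

Incoherent sources sum as intensities:
L_total = 10·log₁₀(10^(82.2/10) + 10^(81.3/10) + 10^(80.7/10) + 10^(86.1/10)) = 10·log₁₀(825700000) = 89.17 dB SPL.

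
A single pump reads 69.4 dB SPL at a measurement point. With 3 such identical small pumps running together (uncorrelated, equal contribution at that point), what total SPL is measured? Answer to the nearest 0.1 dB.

3 equal incoherent sources raise the level by 10·log₁₀(3) = 4.77 dB.
L_total = 69.4 + 4.77 = 74.2 dB SPL.

74.2 dB SPL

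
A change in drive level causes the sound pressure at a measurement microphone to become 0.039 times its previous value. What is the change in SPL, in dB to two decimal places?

-28.18 dB

Sound pressure is an amplitude quantity: ΔL = 20·log₁₀(p₂/p₁).
20·log₁₀(0.039) = -28.18 dB.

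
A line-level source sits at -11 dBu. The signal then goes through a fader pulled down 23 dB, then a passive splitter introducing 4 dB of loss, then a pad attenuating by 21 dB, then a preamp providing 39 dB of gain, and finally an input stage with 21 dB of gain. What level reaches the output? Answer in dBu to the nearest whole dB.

+1 dBu

Cascaded gains and losses add directly in dB.
-11 − 23 − 4 − 21 + 39 + 21 = +1 dBu.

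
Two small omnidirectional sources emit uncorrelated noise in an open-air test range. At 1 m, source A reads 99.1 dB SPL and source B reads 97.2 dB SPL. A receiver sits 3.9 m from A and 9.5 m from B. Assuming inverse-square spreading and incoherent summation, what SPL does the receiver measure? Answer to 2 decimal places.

At the listener: L_A = 99.1 − 20·log₁₀(3.9) = 87.279 dB; L_B = 97.2 − 20·log₁₀(9.5) = 77.646 dB.
Combined: 10·log₁₀(10^(87.279/10)+10^(77.646/10)) = 87.73 dB SPL.

87.73 dB SPL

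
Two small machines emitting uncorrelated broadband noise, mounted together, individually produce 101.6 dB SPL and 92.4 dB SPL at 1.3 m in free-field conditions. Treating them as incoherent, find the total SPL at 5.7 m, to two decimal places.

Combined at 1.3 m: 10·log₁₀(10^(101.6/10)+10^(92.4/10)) = 102.093 dB SPL.
Then apply −20·log₁₀(5.7/1.3) = -12.839 dB → 89.25 dB SPL.

89.25 dB SPL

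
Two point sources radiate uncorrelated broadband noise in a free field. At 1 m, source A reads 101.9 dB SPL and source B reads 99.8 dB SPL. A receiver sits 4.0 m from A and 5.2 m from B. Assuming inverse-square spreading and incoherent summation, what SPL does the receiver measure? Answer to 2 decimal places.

At the listener: L_A = 101.9 − 20·log₁₀(4.0) = 89.859 dB; L_B = 99.8 − 20·log₁₀(5.2) = 85.480 dB.
Combined: 10·log₁₀(10^(89.859/10)+10^(85.480/10)) = 91.21 dB SPL.

91.21 dB SPL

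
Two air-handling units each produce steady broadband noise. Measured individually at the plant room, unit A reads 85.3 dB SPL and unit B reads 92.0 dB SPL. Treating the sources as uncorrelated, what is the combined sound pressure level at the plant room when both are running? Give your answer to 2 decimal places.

92.84 dB SPL

Incoherent sources sum as intensities:
L_total = 10·log₁₀(10^(85.3/10) + 10^(92.0/10)) = 10·log₁₀(1924000000) = 92.84 dB SPL.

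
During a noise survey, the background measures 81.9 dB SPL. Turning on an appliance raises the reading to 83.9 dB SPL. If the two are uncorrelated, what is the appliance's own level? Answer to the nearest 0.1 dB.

79.6 dB SPL

Background correction is a power subtraction:
L_src = 10·log₁₀(10^(83.9/10) − 10^(81.9/10)) = 10·log₁₀(90590000) = 79.6 dB SPL.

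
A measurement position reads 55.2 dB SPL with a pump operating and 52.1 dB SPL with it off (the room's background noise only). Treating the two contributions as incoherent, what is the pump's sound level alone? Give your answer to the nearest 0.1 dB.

Subtract intensities: L_src = 10·log₁₀(10^(L_total/10) − 10^(L_bg/10)).
L_src = 10·log₁₀(10^(55.2/10) − 10^(52.1/10)) = 10·log₁₀(169000) = 52.3 dB SPL.

52.3 dB SPL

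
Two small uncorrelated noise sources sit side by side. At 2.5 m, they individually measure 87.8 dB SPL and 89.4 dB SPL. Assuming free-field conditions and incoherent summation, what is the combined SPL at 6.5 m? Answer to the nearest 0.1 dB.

Combined at 2.5 m: 10·log₁₀(10^(87.8/10)+10^(89.4/10)) = 91.68 dB SPL.
Then apply −20·log₁₀(6.5/2.5) = -8.30 dB → 83.4 dB SPL.

83.4 dB SPL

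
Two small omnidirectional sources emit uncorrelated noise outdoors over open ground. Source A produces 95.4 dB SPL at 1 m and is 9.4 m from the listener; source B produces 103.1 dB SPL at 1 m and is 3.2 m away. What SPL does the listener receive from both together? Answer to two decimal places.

93.08 dB SPL

At the listener: L_A = 95.4 − 20·log₁₀(9.4) = 75.937 dB; L_B = 103.1 − 20·log₁₀(3.2) = 92.997 dB.
Combined: 10·log₁₀(10^(75.937/10)+10^(92.997/10)) = 93.08 dB SPL.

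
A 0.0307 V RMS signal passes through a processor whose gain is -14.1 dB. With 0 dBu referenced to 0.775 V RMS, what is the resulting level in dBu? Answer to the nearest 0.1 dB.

-42.1 dBu

Input level: 20·log₁₀(0.0307/0.775) = -28.04 dBu.
Output: -28.04 − 14.1 = -42.1 dBu.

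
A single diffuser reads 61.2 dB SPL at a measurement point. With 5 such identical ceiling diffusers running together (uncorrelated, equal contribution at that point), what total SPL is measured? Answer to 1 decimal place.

68.2 dB SPL

5 equal incoherent sources raise the level by 10·log₁₀(5) = 6.99 dB.
L_total = 61.2 + 6.99 = 68.2 dB SPL.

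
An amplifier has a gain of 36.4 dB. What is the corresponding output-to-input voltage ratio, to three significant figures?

66.1

Voltage ratio = 10^(dB/20).
10^(36.4/20) = 10^(1.820) = 66.1.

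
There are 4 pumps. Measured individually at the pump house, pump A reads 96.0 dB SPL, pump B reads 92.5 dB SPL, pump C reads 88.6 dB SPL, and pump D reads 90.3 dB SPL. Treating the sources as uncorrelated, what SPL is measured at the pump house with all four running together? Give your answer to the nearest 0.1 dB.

98.8 dB SPL

Uncorrelated sources add in intensity (power), not in dB.
L_total = 10·log₁₀(10^(96.0/10) + 10^(92.5/10) + 10^(88.6/10) + 10^(90.3/10)) = 10·log₁₀(7555000000) = 98.8 dB SPL.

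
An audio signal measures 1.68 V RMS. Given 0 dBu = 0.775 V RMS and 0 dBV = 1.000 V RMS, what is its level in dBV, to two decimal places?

+4.51 dBV

dBV = 20·log₁₀(V / 1.000 V).
20·log₁₀(1.68/1.000) = +4.51 dBV.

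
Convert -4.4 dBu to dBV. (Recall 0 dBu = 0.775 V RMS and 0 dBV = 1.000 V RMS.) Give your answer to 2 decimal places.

-6.61 dBV

The offset between the scales is 20·log₁₀(0.775/1.000) = −2.214 dB.
So dBV = -4.4 − 2.214 = -6.61 dBV.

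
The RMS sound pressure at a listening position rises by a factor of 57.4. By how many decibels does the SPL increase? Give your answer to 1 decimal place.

35.2 dB

SPL change from a pressure ratio uses the 20·log₁₀ form:
20·log₁₀(57.4) = 35.2 dB.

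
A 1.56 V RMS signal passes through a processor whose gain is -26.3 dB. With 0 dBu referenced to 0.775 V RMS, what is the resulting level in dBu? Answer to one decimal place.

Input level: 20·log₁₀(1.56/0.775) = 6.08 dBu.
Output: 6.08 − 26.3 = -20.2 dBu.

-20.2 dBu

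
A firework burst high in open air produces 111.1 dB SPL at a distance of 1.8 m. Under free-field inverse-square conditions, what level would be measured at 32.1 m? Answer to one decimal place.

For a point source in a free field, ΔL = −20·log₁₀(d₂/d₁).
ΔL = −20·log₁₀(32.1/1.8) = -25.02 dB, so L₂ = 111.1 + (-25.02) = 86.1 dB SPL.

86.1 dB SPL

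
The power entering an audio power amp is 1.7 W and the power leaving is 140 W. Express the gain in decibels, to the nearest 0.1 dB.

19.2 dB

Power is a power quantity, so gain = 10·log₁₀(P_out/P_in).
10·log₁₀(140/1.7) = 10·log₁₀(82.35) = 19.2 dB.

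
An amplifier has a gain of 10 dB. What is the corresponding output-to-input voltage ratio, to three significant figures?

Voltage ratio = 10^(dB/20).
10^(10/20) = 10^(0.5000) = 3.16.

3.16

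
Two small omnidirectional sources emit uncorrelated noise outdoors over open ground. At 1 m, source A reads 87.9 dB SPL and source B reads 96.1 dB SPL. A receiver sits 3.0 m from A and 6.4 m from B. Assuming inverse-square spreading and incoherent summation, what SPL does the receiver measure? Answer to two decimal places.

At the listener: L_A = 87.9 − 20·log₁₀(3.0) = 78.358 dB; L_B = 96.1 − 20·log₁₀(6.4) = 79.976 dB.
Combined: 10·log₁₀(10^(78.358/10)+10^(79.976/10)) = 82.25 dB SPL.

82.25 dB SPL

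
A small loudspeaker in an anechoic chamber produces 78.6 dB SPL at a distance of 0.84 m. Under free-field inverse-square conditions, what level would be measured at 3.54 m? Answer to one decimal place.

66.1 dB SPL

Free-field point source: level drops by 20·log₁₀ of the distance ratio.
ΔL = −20·log₁₀(3.54/0.84) = -12.49 dB, so L₂ = 78.6 + (-12.49) = 66.1 dB SPL.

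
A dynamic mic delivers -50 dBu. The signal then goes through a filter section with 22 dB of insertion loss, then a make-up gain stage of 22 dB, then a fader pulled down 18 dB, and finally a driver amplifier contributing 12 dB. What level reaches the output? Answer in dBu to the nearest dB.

Gain stages sum in dB:
-50 − 22 + 22 − 18 + 12 = -56 dBu.

-56 dBu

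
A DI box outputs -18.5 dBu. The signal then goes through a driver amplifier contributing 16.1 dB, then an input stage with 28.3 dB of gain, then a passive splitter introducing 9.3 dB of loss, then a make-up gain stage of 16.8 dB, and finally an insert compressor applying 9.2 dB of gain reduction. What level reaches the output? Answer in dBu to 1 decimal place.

Gain stages sum in dB:
-18.5 + 16.1 + 28.3 − 9.3 + 16.8 − 9.2 = +24.2 dBu.

+24.2 dBu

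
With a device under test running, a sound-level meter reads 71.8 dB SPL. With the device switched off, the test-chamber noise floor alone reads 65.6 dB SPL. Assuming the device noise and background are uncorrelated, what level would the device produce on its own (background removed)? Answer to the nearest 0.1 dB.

70.6 dB SPL

Background correction is a power subtraction:
L_src = 10·log₁₀(10^(71.8/10) − 10^(65.6/10)) = 10·log₁₀(11500000) = 70.6 dB SPL.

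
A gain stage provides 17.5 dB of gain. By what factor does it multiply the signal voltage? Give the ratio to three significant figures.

Voltage ratio = 10^(dB/20).
10^(17.5/20) = 10^(0.8750) = 7.50.

7.50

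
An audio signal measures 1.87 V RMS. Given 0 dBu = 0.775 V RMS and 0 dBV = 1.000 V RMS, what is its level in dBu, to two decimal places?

+7.65 dBu

dBu = 20·log₁₀(V / 0.775 V).
20·log₁₀(1.87/0.775) = +7.65 dBu.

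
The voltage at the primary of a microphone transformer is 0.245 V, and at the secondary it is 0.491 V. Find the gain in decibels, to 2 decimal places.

Voltage ratio → dB uses the 20·log₁₀ form:
20·log₁₀(0.491/0.245) = 20·log₁₀(2.004) = 6.04 dB.

6.04 dB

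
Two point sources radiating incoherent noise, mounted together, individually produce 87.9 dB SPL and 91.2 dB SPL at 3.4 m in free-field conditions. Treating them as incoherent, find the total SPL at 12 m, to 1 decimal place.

Combined at 3.4 m: 10·log₁₀(10^(87.9/10)+10^(91.2/10)) = 92.87 dB SPL.
Then apply −20·log₁₀(12/3.4) = -10.95 dB → 81.9 dB SPL.

81.9 dB SPL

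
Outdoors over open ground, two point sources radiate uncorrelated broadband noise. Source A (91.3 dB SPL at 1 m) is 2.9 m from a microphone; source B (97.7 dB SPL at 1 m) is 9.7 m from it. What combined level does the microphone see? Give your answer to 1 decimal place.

At the listener: L_A = 91.3 − 20·log₁₀(2.9) = 82.05 dB; L_B = 97.7 − 20·log₁₀(9.7) = 77.96 dB.
Combined: 10·log₁₀(10^(82.05/10)+10^(77.96/10)) = 83.5 dB SPL.

83.5 dB SPL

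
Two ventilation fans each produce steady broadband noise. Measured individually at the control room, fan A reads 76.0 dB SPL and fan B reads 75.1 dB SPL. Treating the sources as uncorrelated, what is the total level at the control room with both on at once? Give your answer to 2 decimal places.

78.58 dB SPL

Uncorrelated sources add in intensity (power), not in dB.
L_total = 10·log₁₀(10^(76.0/10) + 10^(75.1/10)) = 10·log₁₀(72170000) = 78.58 dB SPL.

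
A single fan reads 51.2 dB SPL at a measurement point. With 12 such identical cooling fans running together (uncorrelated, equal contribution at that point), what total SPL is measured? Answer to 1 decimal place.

62.0 dB SPL

12 equal incoherent sources raise the level by 10·log₁₀(12) = 10.79 dB.
L_total = 51.2 + 10.79 = 62.0 dB SPL.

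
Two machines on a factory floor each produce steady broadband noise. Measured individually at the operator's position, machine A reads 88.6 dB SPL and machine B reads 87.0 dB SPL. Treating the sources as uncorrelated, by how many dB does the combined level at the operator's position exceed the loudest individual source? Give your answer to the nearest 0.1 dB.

2.3 dB

Incoherent sources sum as intensities:
L_total = 10·log₁₀(10^(88.6/10) + 10^(87.0/10)) = 90.88 dB SPL.
Excess over the loudest (88.6 dB): 90.88 − 88.6 = 2.3 dB.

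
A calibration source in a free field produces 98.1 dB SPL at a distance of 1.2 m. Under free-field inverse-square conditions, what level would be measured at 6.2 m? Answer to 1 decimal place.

83.8 dB SPL

Inverse-square spreading gives ΔL = −20·log₁₀(d₂/d₁).
ΔL = −20·log₁₀(6.2/1.2) = -14.26 dB, so L₂ = 98.1 + (-14.26) = 83.8 dB SPL.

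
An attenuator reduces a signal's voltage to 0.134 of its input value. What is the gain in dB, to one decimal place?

-17.5 dB

For a voltage ratio, dB = 20·log₁₀(V₂/V₁).
20·log₁₀(0.134) = -17.5 dB.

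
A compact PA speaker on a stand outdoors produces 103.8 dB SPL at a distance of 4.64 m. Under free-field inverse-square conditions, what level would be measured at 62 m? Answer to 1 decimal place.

For a point source in a free field, ΔL = −20·log₁₀(d₂/d₁).
ΔL = −20·log₁₀(62/4.64) = -22.52 dB, so L₂ = 103.8 + (-22.52) = 81.3 dB SPL.

81.3 dB SPL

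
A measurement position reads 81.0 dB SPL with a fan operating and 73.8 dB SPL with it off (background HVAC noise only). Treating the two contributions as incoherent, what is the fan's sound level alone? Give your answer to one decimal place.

80.1 dB SPL

Remove the background by subtracting linear intensities:
L_src = 10·log₁₀(10^(81.0/10) − 10^(73.8/10)) = 10·log₁₀(101900000) = 80.1 dB SPL.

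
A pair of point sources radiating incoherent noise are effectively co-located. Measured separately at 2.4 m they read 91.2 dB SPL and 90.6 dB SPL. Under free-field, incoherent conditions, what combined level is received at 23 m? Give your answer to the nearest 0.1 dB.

74.3 dB SPL

Combined at 2.4 m: 10·log₁₀(10^(91.2/10)+10^(90.6/10)) = 93.92 dB SPL.
Then apply −20·log₁₀(23/2.4) = -19.63 dB → 74.3 dB SPL.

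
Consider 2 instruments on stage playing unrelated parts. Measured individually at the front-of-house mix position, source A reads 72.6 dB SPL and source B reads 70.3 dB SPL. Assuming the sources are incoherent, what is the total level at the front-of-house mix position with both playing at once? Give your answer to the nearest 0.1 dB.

Incoherent sources sum as intensities:
L_total = 10·log₁₀(10^(72.6/10) + 10^(70.3/10)) = 10·log₁₀(28910000) = 74.6 dB SPL.

74.6 dB SPL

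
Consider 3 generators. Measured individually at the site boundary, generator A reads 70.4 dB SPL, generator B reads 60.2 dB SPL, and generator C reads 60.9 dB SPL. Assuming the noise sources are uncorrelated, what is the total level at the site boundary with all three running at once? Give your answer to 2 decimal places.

Add the sources as powers (linear), then convert back to dB:
L_total = 10·log₁₀(10^(70.4/10) + 10^(60.2/10) + 10^(60.9/10)) = 10·log₁₀(13240000) = 71.22 dB SPL.

71.22 dB SPL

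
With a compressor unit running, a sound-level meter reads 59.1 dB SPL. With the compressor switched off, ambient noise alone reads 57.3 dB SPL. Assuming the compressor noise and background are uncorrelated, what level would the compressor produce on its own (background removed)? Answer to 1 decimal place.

54.4 dB SPL

Background correction is a power subtraction:
L_src = 10·log₁₀(10^(59.1/10) − 10^(57.3/10)) = 10·log₁₀(275800) = 54.4 dB SPL.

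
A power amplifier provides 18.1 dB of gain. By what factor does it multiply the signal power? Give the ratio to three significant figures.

Power ratio = 10^(dB/10).
10^(18.1/10) = 10^(1.810) = 64.6.

64.6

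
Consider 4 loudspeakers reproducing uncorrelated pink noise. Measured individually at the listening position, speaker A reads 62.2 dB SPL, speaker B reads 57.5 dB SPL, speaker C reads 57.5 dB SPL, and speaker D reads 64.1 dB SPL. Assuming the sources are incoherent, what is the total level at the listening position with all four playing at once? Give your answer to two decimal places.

Uncorrelated sources add in intensity (power), not in dB.
L_total = 10·log₁₀(10^(62.2/10) + 10^(57.5/10) + 10^(57.5/10) + 10^(64.1/10)) = 10·log₁₀(5355000) = 67.29 dB SPL.

67.29 dB SPL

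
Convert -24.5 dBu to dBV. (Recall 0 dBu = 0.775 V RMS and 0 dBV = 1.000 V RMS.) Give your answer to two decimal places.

The offset between the scales is 20·log₁₀(0.775/1.000) = −2.214 dB.
So dBV = -24.5 − 2.214 = -26.71 dBV.

-26.71 dBV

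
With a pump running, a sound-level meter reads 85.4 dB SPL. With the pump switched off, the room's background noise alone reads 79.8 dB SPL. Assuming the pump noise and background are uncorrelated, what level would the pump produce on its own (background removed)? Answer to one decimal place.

84.0 dB SPL

Remove the background by subtracting linear intensities:
L_src = 10·log₁₀(10^(85.4/10) − 10^(79.8/10)) = 10·log₁₀(251200000) = 84.0 dB SPL.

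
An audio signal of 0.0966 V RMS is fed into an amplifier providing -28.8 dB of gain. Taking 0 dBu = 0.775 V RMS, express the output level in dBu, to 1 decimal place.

-46.9 dBu

Input level: 20·log₁₀(0.0966/0.775) = -18.09 dBu.
Output: -18.09 − 28.8 = -46.9 dBu.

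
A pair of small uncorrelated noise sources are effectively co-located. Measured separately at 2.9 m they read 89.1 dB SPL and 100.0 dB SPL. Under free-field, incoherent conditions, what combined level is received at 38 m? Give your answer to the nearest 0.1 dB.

Combined at 2.9 m: 10·log₁₀(10^(89.1/10)+10^(100.0/10)) = 100.34 dB SPL.
Then apply −20·log₁₀(38/2.9) = -22.35 dB → 78.0 dB SPL.

78.0 dB SPL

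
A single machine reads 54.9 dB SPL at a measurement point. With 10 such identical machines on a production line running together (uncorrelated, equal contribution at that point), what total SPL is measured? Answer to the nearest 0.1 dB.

10 equal incoherent sources raise the level by 10·log₁₀(10) = 10.00 dB.
L_total = 54.9 + 10.00 = 64.9 dB SPL.

64.9 dB SPL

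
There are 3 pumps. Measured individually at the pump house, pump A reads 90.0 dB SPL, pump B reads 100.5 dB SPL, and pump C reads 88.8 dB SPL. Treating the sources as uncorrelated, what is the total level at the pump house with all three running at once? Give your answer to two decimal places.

101.13 dB SPL

Add the sources as powers (linear), then convert back to dB:
L_total = 10·log₁₀(10^(90.0/10) + 10^(100.5/10) + 10^(88.8/10)) = 10·log₁₀(12979000000) = 101.13 dB SPL.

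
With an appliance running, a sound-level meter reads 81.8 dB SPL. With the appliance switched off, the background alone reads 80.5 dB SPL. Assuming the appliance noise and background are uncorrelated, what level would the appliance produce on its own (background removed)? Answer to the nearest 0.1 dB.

75.9 dB SPL

Subtract intensities: L_src = 10·log₁₀(10^(L_total/10) − 10^(L_bg/10)).
L_src = 10·log₁₀(10^(81.8/10) − 10^(80.5/10)) = 10·log₁₀(39150000) = 75.9 dB SPL.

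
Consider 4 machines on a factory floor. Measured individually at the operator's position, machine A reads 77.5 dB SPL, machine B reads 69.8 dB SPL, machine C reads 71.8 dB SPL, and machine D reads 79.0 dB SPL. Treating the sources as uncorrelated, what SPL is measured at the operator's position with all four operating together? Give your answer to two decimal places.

82.05 dB SPL

Incoherent sources sum as intensities:
L_total = 10·log₁₀(10^(77.5/10) + 10^(69.8/10) + 10^(71.8/10) + 10^(79.0/10)) = 10·log₁₀(160400000) = 82.05 dB SPL.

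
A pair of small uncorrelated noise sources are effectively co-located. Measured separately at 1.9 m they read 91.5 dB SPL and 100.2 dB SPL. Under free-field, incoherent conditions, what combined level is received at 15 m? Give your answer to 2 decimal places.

82.80 dB SPL

Combined at 1.9 m: 10·log₁₀(10^(91.5/10)+10^(100.2/10)) = 100.750 dB SPL.
Then apply −20·log₁₀(15/1.9) = -17.947 dB → 82.80 dB SPL.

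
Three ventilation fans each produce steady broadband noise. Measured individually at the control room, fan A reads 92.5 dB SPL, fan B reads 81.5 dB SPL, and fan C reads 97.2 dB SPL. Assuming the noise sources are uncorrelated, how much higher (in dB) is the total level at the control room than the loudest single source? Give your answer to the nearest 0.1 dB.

Uncorrelated sources add in intensity (power), not in dB.
L_total = 10·log₁₀(10^(92.5/10) + 10^(81.5/10) + 10^(97.2/10)) = 98.55 dB SPL.
Excess over the loudest (97.2 dB): 98.55 − 97.2 = 1.4 dB.

1.4 dB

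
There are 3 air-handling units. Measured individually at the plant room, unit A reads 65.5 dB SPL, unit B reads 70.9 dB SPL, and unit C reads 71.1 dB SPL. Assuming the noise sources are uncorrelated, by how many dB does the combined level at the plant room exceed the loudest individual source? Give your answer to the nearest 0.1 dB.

Add the sources as powers (linear), then convert back to dB:
L_total = 10·log₁₀(10^(65.5/10) + 10^(70.9/10) + 10^(71.1/10)) = 74.58 dB SPL.
Excess over the loudest (71.1 dB): 74.58 − 71.1 = 3.5 dB.

3.5 dB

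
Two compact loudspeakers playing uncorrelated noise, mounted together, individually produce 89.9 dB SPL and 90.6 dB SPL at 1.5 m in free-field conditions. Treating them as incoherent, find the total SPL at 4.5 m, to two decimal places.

83.73 dB SPL

Combined at 1.5 m: 10·log₁₀(10^(89.9/10)+10^(90.6/10)) = 93.274 dB SPL.
Then apply −20·log₁₀(4.5/1.5) = -9.542 dB → 83.73 dB SPL.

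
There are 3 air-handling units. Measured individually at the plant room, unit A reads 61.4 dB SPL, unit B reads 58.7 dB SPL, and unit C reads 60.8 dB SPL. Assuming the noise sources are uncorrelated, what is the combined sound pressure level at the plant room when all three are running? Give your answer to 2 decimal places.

Uncorrelated sources add in intensity (power), not in dB.
L_total = 10·log₁₀(10^(61.4/10) + 10^(58.7/10) + 10^(60.8/10)) = 10·log₁₀(3324000) = 65.22 dB SPL.

65.22 dB SPL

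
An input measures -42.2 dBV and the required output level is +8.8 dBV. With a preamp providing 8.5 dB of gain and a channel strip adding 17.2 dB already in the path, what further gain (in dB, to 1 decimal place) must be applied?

25.3 dB

The required make-up gain is the shortfall in the dB sum.
G = +8.8 − (-42.2) − 8.5 − 17.2 = 25.3 dB.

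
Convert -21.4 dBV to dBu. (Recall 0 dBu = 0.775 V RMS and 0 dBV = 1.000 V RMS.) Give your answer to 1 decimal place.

-19.2 dBu

The offset between the scales is 20·log₁₀(0.775/1.000) = −2.214 dB.
So dBu = -21.4 + 2.214 = -19.2 dBu.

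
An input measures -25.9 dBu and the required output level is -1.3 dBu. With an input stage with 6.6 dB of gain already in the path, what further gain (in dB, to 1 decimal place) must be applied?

The required make-up gain is the shortfall in the dB sum.
G = -1.3 − (-25.9) − 6.6 = 18.0 dB.

18.0 dB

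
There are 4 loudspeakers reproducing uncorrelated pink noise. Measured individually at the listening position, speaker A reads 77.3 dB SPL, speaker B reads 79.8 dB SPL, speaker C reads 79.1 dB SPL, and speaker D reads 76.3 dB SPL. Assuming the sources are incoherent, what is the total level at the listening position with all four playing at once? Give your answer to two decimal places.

84.36 dB SPL

Uncorrelated sources add in intensity (power), not in dB.
L_total = 10·log₁₀(10^(77.3/10) + 10^(79.8/10) + 10^(79.1/10) + 10^(76.3/10)) = 10·log₁₀(273100000) = 84.36 dB SPL.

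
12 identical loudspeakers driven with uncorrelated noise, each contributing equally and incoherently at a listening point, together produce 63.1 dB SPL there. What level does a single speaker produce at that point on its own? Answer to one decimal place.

12 equal incoherent sources add 10·log₁₀(12) = 10.79 dB over one source.
L_one = 63.1 − 10.79 = 52.3 dB SPL.

52.3 dB SPL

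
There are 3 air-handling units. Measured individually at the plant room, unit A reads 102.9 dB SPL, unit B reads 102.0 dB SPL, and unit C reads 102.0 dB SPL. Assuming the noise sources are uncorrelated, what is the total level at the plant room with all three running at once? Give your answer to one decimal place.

107.1 dB SPL

Incoherent sources sum as intensities:
L_total = 10·log₁₀(10^(102.9/10) + 10^(102.0/10) + 10^(102.0/10)) = 10·log₁₀(51196000000) = 107.1 dB SPL.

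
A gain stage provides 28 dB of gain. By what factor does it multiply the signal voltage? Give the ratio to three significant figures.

Voltage ratio = 10^(dB/20).
10^(28/20) = 10^(1.400) = 25.1.

25.1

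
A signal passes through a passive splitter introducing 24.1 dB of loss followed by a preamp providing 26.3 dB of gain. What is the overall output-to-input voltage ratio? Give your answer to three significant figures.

1.29

Net gain = (−24.1) + 26.3 = 2.2 dB.
Voltage ratio = 10^(2.2/20) = 1.29.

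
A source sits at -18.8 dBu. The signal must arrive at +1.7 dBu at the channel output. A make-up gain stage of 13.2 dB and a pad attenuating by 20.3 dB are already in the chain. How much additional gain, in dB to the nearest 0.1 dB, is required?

27.6 dB

The required make-up gain is the shortfall in the dB sum.
G = +1.7 − (-18.8) − 13.2 + 20.3 = 27.6 dB.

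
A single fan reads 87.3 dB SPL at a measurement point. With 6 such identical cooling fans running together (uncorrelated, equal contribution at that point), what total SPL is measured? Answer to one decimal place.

95.1 dB SPL

6 equal incoherent sources raise the level by 10·log₁₀(6) = 7.78 dB.
L_total = 87.3 + 7.78 = 95.1 dB SPL.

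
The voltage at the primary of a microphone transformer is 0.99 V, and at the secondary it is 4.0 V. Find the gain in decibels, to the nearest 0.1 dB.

12.1 dB

For a voltage ratio, dB = 20·log₁₀(V₂/V₁).
20·log₁₀(4.0/0.99) = 20·log₁₀(4.040) = 12.1 dB.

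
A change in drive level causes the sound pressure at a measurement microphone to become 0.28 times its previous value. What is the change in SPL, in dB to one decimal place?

-11.1 dB

Sound pressure is an amplitude quantity: ΔL = 20·log₁₀(p₂/p₁).
20·log₁₀(0.28) = -11.1 dB.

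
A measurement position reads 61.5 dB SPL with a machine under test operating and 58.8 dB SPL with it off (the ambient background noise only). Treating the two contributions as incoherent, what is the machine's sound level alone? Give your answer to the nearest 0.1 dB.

58.2 dB SPL

Background correction is a power subtraction:
L_src = 10·log₁₀(10^(61.5/10) − 10^(58.8/10)) = 10·log₁₀(654000) = 58.2 dB SPL.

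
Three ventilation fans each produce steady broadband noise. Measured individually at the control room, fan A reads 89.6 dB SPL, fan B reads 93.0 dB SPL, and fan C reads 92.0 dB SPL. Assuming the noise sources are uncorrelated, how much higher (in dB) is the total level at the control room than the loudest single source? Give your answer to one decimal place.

Uncorrelated sources add in intensity (power), not in dB.
L_total = 10·log₁₀(10^(89.6/10) + 10^(93.0/10) + 10^(92.0/10)) = 96.52 dB SPL.
Excess over the loudest (93.0 dB): 96.52 − 93.0 = 3.5 dB.

3.5 dB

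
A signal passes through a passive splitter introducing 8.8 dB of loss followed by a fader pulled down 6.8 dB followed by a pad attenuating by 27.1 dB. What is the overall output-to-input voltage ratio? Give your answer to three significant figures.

Net gain = (−8.8) + (−6.8) + (−27.1) = -42.7 dB.
Voltage ratio = 10^(-42.7/20) = 0.00733.

0.00733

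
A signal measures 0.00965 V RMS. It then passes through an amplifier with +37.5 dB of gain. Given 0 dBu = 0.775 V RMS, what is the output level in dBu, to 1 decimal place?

Input level: 20·log₁₀(0.00965/0.775) = -38.10 dBu.
Output: -38.10 + 37.5 = -0.6 dBu.

-0.6 dBu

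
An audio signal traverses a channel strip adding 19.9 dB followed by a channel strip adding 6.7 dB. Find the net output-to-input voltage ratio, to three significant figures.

Net gain = 19.9 + 6.7 = 26.6 dB.
Voltage ratio = 10^(26.6/20) = 21.4.

21.4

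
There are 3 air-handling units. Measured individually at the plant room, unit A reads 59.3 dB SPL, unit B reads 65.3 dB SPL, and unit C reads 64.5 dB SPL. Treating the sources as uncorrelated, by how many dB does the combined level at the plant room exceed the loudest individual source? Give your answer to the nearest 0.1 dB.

Add the sources as powers (linear), then convert back to dB:
L_total = 10·log₁₀(10^(59.3/10) + 10^(65.3/10) + 10^(64.5/10)) = 68.49 dB SPL.
Excess over the loudest (65.3 dB): 68.49 − 65.3 = 3.2 dB.

3.2 dB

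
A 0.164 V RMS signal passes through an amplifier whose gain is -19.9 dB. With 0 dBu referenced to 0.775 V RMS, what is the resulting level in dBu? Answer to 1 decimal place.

-33.4 dBu

Input level: 20·log₁₀(0.164/0.775) = -13.49 dBu.
Output: -13.49 − 19.9 = -33.4 dBu.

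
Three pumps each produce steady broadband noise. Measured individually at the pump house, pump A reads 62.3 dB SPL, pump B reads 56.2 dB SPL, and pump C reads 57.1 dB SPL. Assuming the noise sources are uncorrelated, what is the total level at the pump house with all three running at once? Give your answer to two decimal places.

64.20 dB SPL

Uncorrelated sources add in intensity (power), not in dB.
L_total = 10·log₁₀(10^(62.3/10) + 10^(56.2/10) + 10^(57.1/10)) = 10·log₁₀(2628000) = 64.20 dB SPL.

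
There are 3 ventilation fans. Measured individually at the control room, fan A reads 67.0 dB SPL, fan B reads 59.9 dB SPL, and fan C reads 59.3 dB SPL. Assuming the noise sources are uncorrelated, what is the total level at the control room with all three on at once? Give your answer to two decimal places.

Uncorrelated sources add in intensity (power), not in dB.
L_total = 10·log₁₀(10^(67.0/10) + 10^(59.9/10) + 10^(59.3/10)) = 10·log₁₀(6840000) = 68.35 dB SPL.

68.35 dB SPL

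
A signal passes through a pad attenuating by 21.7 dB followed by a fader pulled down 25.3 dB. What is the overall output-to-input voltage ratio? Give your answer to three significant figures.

Net gain = (−21.7) + (−25.3) = -47.0 dB.
Voltage ratio = 10^(-47.0/20) = 0.00447.

0.00447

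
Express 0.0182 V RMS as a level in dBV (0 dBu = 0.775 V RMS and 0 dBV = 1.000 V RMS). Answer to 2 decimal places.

-34.80 dBV

dBV = 20·log₁₀(V / 1.000 V).
20·log₁₀(0.0182/1.000) = -34.80 dBV.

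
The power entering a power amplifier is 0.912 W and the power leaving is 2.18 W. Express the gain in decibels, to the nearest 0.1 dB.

Power is a power quantity, so gain = 10·log₁₀(P_out/P_in).
10·log₁₀(2.18/0.912) = 10·log₁₀(2.390) = 3.8 dB.

3.8 dB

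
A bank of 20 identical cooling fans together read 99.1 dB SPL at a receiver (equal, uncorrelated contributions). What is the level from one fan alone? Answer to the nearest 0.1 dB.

20 equal incoherent sources add 10·log₁₀(20) = 13.01 dB over one source.
L_one = 99.1 − 13.01 = 86.1 dB SPL.

86.1 dB SPL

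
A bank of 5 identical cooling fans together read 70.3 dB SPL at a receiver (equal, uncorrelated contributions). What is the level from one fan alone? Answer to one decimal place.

63.3 dB SPL

5 equal incoherent sources add 10·log₁₀(5) = 6.99 dB over one source.
L_one = 70.3 − 6.99 = 63.3 dB SPL.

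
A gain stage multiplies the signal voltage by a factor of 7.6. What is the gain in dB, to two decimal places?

Voltage is an amplitude quantity, so gain = 20·log₁₀(V_out/V_in).
20·log₁₀(7.6) = 17.62 dB.

17.62 dB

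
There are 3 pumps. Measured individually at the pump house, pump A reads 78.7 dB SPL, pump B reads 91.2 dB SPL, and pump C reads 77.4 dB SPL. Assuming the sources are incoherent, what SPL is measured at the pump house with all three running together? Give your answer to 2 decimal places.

91.61 dB SPL

Uncorrelated sources add in intensity (power), not in dB.
L_total = 10·log₁₀(10^(78.7/10) + 10^(91.2/10) + 10^(77.4/10)) = 10·log₁₀(1447000000) = 91.61 dB SPL.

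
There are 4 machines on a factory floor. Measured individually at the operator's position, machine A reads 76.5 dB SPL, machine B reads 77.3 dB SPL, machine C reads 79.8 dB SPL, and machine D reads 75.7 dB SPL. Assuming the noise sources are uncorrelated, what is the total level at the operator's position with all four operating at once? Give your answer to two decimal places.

83.64 dB SPL

Uncorrelated sources add in intensity (power), not in dB.
L_total = 10·log₁₀(10^(76.5/10) + 10^(77.3/10) + 10^(79.8/10) + 10^(75.7/10)) = 10·log₁₀(231000000) = 83.64 dB SPL.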